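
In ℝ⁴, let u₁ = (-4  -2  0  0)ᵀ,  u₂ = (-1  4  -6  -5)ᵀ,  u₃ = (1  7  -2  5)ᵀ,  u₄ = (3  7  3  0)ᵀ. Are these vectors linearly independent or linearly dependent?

Form the 4×4 matrix with these as columns; its determinant is 1540.
A nonzero determinant means the columns are linearly independent.

linearly independent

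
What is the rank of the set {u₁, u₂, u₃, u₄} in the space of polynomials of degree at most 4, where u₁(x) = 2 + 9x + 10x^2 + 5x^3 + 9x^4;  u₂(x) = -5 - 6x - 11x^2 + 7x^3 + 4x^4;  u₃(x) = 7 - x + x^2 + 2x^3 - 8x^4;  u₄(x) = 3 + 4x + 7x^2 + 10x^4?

4

Use coordinates relative to {1, x, …, x^4}.
Form the matrix with u₁, u₂, u₃, u₄ as columns and reduce.
The echelon form has 4 nonzero rows, so the rank is 4.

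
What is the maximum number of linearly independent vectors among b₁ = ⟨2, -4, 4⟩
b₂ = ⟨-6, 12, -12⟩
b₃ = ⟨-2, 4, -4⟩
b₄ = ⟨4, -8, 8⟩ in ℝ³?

Put the 3×4 matrix [b₁|b₂|b₃|b₄] into echelon form.
Reduction leaves 1 leading entry, giving rank 1.
(With 4 elements in a 3-dimensional space the rank is at most 3.)

1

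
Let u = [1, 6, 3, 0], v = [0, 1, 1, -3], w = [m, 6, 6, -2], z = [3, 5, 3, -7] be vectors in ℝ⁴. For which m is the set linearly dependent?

Place the vectors as rows of a 4×4 matrix; dependence ⇔ determinant zero.
Cofactor expansion gives det = -12*m - 112.
This vanishes exactly when m = -28/3.

m = -28/3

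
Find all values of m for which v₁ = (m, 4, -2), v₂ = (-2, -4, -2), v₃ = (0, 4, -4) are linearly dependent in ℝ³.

The vectors are dependent exactly when the determinant of the matrix with rows v₁, v₂, v₃ vanishes.
Cofactor expansion gives det = 24*m - 16.
Setting this to zero gives m = 2/3.

m = 2/3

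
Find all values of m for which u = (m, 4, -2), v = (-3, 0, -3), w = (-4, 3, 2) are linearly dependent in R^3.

m = -10

Dependence holds iff the 3×3 matrix [u v w] is singular.
Cofactor expansion gives det = 9*m + 90.
Setting this to zero gives m = -10.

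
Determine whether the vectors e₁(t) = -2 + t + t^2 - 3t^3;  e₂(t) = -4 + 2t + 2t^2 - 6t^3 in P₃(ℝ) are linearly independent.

Write each element as a coordinate vector in ℝ⁴ using {1, t, …, t^3}.
One vector is a scalar multiple of another, so the set is dependent.

linearly dependent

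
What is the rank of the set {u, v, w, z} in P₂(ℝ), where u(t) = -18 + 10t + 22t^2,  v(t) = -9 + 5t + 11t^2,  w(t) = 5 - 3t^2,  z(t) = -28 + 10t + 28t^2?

2

Represent each element by its coordinate vector in ℝ³.
Put the 3×4 matrix [u|v|w|z] into echelon form.
The echelon form has 2 nonzero rows, so the rank is 2.
(With 4 elements in a 3-dimensional space the rank is at most 3.)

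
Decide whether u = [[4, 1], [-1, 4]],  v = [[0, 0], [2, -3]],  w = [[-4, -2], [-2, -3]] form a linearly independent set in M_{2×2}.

Write each element as a coordinate vector in ℝ⁴ using {E₁₁, E₁₂, E₂₁, E₂₂}.
Row-reduce the matrix whose columns are u, v, w.
The reduction yields 3 nonzero rows, so the rank is 3.
Since rank = 3 (the number of vectors), the set is linearly independent.

linearly independent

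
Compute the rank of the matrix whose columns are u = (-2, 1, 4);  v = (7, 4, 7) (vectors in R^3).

Form the matrix with u, v as columns and reduce.
Reduction leaves 2 leading entries, giving rank 2.

2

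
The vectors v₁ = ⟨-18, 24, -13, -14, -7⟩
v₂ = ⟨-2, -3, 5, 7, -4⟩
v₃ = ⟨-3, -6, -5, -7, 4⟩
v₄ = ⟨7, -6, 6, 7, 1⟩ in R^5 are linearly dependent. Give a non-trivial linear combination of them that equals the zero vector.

v₁ + v₃ + 3v₄ = 0

Set up α₁v₁ + … + α₄v₄ = 0 and solve the homogeneous system.
The free variable yields coefficients (1, 0, 1, 3) (any nonzero multiple also works).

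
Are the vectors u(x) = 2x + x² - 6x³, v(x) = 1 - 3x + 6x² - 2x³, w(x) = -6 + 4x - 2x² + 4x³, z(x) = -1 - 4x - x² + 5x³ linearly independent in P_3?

Write each element as a coordinate vector in ℝ⁴ using {1, x, …, x³}.
Row-reduce the matrix whose columns are u, v, w, z.
The reduction yields 4 nonzero rows, so the rank is 4.
Since rank = 4 (the number of vectors), the set is linearly independent.

linearly independent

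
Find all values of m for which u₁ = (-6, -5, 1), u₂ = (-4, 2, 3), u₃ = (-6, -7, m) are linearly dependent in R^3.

m = 1/8

Dependence holds iff the 3×3 matrix [u₁ u₂ u₃] is singular.
The determinant works out to 4 - 32*m.
This vanishes exactly when m = 1/8.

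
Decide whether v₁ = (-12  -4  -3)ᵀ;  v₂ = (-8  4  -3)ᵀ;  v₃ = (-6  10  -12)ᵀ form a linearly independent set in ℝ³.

The matrix [v₁|v₂|v₃] has determinant 696.
A nonzero determinant means the columns are linearly independent.

linearly independent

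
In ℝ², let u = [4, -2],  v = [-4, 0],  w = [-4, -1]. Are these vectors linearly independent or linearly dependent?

There are 3 vectors in a 2-dimensional space, so they cannot be linearly independent.

linearly dependent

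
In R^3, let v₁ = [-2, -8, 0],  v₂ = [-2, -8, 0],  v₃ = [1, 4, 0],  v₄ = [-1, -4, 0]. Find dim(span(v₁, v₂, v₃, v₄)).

Row-reduce the 4×3 matrix with these as rows.
Exactly 1 pivot survives; hence the rank is 1.
(With 4 elements in a 3-dimensional space the rank is at most 3.)

1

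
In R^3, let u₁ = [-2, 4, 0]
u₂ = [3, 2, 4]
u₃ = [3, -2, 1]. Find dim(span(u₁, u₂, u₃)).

Apply Gaussian elimination to the matrix whose rows are u₁, u₂, u₃.
Reduction leaves 3 leading entries, giving rank 3.

dim = 3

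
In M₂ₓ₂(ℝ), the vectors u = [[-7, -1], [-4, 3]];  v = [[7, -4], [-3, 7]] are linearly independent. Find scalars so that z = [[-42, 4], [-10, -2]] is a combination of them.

Work in coordinates with respect to the standard basis {E₁₁, E₁₂, E₂₁, E₂₂}.
Solve the system with u, v as columns and z as the right-hand side.
Row-reducing the augmented matrix gives the unique coefficients (α₁, α₂) = (4, -2).

z = 4u - 2v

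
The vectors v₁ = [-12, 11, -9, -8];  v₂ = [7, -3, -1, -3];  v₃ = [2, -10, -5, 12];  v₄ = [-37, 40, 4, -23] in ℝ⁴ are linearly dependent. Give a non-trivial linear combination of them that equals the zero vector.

v₁ - 3v₂ - 2v₃ - v₄ = 0

Set up α₁v₁ + … + α₄v₄ = 0 and solve the homogeneous system.
The free variable yields coefficients (1, -3, -2, -1) (any nonzero multiple also works).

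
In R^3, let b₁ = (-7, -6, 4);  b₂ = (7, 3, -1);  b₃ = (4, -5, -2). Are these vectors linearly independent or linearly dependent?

linearly independent

Form the 3×3 matrix with these as columns; its determinant is -171.
A nonzero determinant means the columns are linearly independent.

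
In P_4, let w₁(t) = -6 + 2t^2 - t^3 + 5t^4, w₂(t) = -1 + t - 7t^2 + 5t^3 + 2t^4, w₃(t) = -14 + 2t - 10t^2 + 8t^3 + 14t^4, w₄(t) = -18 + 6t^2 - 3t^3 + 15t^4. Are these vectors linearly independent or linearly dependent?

linearly dependent

Write each element as a coordinate vector in ℝ⁵ using {1, t, …, t^4}.
Row-reduce the matrix whose columns are w₁, w₂, w₃, w₄.
The reduction yields 2 nonzero rows, so the rank is 2.
Since rank 2 < 4, the set is linearly dependent.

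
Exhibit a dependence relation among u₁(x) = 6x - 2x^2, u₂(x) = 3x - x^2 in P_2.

u₁ - 2u₂ = 0

Pass to coordinate vectors relative to the basis {1, x, x^2}.
Solve the homogeneous system with u₁, u₂ as columns by row-reducing the coefficient matrix.
One solution (up to scaling) is (1, -2).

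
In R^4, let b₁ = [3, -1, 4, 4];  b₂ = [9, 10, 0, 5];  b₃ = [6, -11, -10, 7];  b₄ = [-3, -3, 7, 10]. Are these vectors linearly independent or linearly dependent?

linearly independent

Row-reduce the matrix whose columns are b₁, b₂, b₃, b₄.
The reduction yields 4 nonzero rows, so the rank is 4.
Since rank = 4 (the number of vectors), the set is linearly independent.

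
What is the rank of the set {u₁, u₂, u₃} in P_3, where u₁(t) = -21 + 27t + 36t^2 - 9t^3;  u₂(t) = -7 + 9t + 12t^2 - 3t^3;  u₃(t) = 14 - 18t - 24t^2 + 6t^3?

1

Use coordinates relative to {1, t, …, t^3}.
Put the 4×3 matrix [u₁|u₂|u₃] into echelon form.
Exactly 1 pivot survives; hence the rank is 1.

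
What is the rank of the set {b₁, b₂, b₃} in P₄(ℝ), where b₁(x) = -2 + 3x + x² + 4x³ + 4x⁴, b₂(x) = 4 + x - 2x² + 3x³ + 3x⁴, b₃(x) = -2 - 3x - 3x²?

rank 3

Use coordinates relative to {1, x, …, x⁴}.
Put the 5×3 matrix [b₁|b₂|b₃] into echelon form.
The echelon form has 3 nonzero rows, so the rank is 3.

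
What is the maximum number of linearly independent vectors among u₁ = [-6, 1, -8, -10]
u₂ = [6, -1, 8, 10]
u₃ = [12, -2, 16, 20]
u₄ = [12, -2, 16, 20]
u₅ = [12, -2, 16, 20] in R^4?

1

Apply Gaussian elimination to the matrix whose rows are u₁, u₂, u₃, u₄, u₅.
The echelon form has 1 nonzero row, so the rank is 1.
(With 5 elements in a 4-dimensional space the rank is at most 4.)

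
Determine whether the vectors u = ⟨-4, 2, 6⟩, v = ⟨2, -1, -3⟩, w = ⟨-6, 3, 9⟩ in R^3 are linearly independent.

Row-reduce the matrix whose columns are u, v, w.
The reduction yields 1 nonzero row, so the rank is 1.
Since rank 1 < 3, the set is linearly dependent.
Indeed u + 2v = 0.

linearly dependent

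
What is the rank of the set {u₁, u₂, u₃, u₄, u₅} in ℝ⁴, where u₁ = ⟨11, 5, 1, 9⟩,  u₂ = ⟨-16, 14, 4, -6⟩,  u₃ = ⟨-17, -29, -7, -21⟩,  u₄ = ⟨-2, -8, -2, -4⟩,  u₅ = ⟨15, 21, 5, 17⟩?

rank 2

Form the matrix with u₁, u₂, u₃, u₄, u₅ as columns and reduce.
Exactly 2 pivots survive; hence the rank is 2.
(With 5 elements in a 4-dimensional space the rank is at most 4.)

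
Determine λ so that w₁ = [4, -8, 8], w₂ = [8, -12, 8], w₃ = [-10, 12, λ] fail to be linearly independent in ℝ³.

Place the vectors as rows of a 3×3 matrix; dependence ⇔ determinant zero.
The determinant works out to 16*λ + 64.
This vanishes exactly when λ = -4.

λ = -4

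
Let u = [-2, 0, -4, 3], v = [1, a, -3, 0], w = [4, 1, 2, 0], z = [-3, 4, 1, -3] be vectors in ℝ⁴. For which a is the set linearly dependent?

a = 37

Place the vectors as rows of a 4×4 matrix; dependence ⇔ determinant zero.
The determinant works out to 222 - 6*a.
Solving 222 - 6*a = 0 yields a = 37.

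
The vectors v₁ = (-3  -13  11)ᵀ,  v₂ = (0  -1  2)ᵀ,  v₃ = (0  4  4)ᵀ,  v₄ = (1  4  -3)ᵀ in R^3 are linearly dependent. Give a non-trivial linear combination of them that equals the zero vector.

Row-reduce the matrix with v₁, v₂, v₃, v₄ as columns; the null space gives the coefficients.
A generator of the null space is (1, -1, 0, 3).

v₁ - v₂ + 3v₄ = 0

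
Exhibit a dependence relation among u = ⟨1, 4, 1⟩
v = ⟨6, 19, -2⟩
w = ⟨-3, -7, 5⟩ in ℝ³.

3u - v - w = 0

Row-reduce the matrix with u, v, w as columns; the null space gives the coefficients.
A generator of the null space is (3, -1, -1).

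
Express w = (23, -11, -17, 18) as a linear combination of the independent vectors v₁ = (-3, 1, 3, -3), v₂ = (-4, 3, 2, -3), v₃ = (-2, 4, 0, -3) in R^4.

w = -3v₁ - 4v₂ + v₃

Solve the system with v₁, v₂, v₃ as columns and w as the right-hand side.
The system has the unique solution (a₁, a₂, a₃) = (-3, -4, 1).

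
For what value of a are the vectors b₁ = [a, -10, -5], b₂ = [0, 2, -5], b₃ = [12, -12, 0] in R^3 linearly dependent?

a = 12

Place the vectors as rows of a 3×3 matrix; dependence ⇔ determinant zero.
Cofactor expansion gives det = 720 - 60*a.
Solving 720 - 60*a = 0 yields a = 12.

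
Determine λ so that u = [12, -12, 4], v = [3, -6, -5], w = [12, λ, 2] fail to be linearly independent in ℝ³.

λ = -13

Dependence holds iff the 3×3 matrix [u v w] is singular.
Cofactor expansion gives det = 72*λ + 936.
Solving 72*λ + 936 = 0 yields λ = -13.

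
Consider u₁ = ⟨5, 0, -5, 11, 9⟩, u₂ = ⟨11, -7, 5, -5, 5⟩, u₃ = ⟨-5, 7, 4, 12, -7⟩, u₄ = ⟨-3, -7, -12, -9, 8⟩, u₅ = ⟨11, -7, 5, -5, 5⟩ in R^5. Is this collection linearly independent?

linearly dependent

Two of the vectors are equal, giving an immediate dependence.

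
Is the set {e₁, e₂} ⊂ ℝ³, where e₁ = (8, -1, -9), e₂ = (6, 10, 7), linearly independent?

linearly independent

Row-reduce the matrix whose columns are e₁, e₂.
The reduction yields 2 nonzero rows, so the rank is 2.
Since rank = 2 (the number of vectors), the set is linearly independent.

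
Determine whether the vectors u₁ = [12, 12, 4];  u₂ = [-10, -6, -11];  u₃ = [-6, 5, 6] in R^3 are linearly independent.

linearly independent

Row-reduce the matrix whose columns are u₁, u₂, u₃.
The reduction yields 3 nonzero rows, so the rank is 3.
Since rank = 3 (the number of vectors), the set is linearly independent.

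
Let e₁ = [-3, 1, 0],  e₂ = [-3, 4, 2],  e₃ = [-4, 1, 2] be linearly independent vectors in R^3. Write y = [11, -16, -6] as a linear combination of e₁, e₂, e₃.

Write y = α₁e₁ + … + α₃e₃ and equate components.
Row-reducing the augmented matrix gives the unique coefficients (α₁, α₂, α₃) = (-1, -4, 1).

y = -e₁ - 4e₂ + e₃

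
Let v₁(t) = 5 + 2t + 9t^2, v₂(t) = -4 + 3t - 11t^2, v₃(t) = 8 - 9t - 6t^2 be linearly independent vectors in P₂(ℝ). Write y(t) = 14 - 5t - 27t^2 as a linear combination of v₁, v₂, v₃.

Work in coordinates with respect to the standard basis {1, t, t^2}.
Write y = a₁v₁ + … + a₃v₃ and equate components.
Back-substitution yields (a₁, a₂, a₃) = (2, 3, 2).

y = 2v₁ + 3v₂ + 2v₃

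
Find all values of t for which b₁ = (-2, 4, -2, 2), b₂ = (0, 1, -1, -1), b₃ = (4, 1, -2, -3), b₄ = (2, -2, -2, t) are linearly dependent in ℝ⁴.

Place the vectors as rows of a 4×4 matrix; dependence ⇔ determinant zero.
Expanding, det = -6*t - 64.
Setting this to zero gives t = -32/3.

t = -32/3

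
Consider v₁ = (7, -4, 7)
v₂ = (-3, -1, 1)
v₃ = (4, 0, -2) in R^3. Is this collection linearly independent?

linearly independent

Place the vectors as rows of a 3×3 matrix and reduce to echelon form.
The reduction yields 3 nonzero rows, so the rank is 3.
Since rank = 3 (the number of vectors), the set is linearly independent.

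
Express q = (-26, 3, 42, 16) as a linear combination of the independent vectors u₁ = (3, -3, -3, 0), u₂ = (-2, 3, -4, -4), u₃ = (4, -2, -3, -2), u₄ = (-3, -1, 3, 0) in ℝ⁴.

Since u₁, u₂, u₃, u₄ are independent, the coefficients expressing q are uniquely determined by a linear system.
The system has the unique solution (a₁, …, a₄) = (-4, -3, -2, 4).

q = -4u₁ - 3u₂ - 2u₃ + 4u₄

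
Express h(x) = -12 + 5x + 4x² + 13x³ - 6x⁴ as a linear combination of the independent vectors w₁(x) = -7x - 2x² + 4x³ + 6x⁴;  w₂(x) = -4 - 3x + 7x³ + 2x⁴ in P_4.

h = -2w₁ + 3w₂

Work in coordinates with respect to the standard basis {1, x, …, x⁴}.
Since w₁, w₂ are independent, the coefficients expressing h are uniquely determined by a linear system.
Back-substitution yields (c₁, c₂) = (-2, 3).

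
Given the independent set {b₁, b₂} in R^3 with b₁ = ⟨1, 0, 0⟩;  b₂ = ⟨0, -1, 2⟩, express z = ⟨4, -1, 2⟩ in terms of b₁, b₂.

z = 4b₁ + b₂

Write z = a₁b₁ + a₂b₂ and equate components.
The system has the unique solution (a₁, a₂) = (4, 1).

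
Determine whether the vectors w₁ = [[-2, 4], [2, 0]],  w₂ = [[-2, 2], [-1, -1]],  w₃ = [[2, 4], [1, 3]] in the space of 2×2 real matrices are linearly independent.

Write each element as a coordinate vector in ℝ⁴ using {E₁₁, E₁₂, E₂₁, E₂₂}.
Row-reduce the matrix whose columns are w₁, w₂, w₃.
The reduction yields 3 nonzero rows, so the rank is 3.
Since rank = 3 (the number of vectors), the set is linearly independent.

linearly independent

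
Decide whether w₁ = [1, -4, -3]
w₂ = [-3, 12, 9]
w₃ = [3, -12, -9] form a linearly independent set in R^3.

linearly dependent

One vector is a scalar multiple of another, so the set is dependent.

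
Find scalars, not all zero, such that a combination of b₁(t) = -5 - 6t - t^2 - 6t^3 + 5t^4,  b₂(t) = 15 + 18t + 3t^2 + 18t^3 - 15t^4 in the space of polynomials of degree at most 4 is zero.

Pass to coordinate vectors relative to the basis {1, t, …, t^4}.
Row-reduce the matrix with b₁, b₂ as columns; the null space gives the coefficients.
One solution (up to scaling) is (3, 1).

3b₁ + b₂ = 0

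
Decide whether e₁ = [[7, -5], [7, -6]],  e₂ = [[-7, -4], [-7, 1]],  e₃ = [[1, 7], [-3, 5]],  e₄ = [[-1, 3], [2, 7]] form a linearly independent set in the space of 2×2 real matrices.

linearly independent

Take coordinates with respect to the standard basis {E₁₁, E₁₂, E₂₁, E₂₂}.
Form the 4×4 matrix with these as columns; its determinant is 1525.
A nonzero determinant means the columns are linearly independent.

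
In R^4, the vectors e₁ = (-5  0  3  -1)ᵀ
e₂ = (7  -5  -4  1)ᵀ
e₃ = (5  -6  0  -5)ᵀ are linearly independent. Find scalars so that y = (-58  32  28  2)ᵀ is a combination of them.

Solve the system with e₁, e₂, e₃ as columns and y as the right-hand side.
Back-substitution yields (a₁, a₂, a₃) = (4, -4, -2).

y = 4e₁ - 4e₂ - 2e₃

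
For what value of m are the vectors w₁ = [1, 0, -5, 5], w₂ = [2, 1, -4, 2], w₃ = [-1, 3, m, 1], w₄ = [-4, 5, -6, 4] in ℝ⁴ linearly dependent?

m = -13/4

Dependence holds iff the 4×4 matrix [w₁ w₂ w₃ w₄] is singular.
Cofactor expansion gives det = 64*m + 208.
This vanishes exactly when m = -13/4.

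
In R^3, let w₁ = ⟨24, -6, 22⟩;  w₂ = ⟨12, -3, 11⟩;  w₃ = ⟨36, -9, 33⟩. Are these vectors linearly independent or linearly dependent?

linearly dependent

Row-reduce the matrix whose columns are w₁, w₂, w₃.
The reduction yields 1 nonzero row, so the rank is 1.
Since rank 1 < 3, the set is linearly dependent.
Indeed w₁ - 2w₂ = 0.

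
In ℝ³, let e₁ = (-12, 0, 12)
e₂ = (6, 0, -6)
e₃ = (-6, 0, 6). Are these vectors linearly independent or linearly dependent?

Form the 3×3 matrix with these as columns; its determinant is 0.
A zero determinant means the columns are linearly dependent.
Indeed e₁ + 2e₂ = 0.

linearly dependent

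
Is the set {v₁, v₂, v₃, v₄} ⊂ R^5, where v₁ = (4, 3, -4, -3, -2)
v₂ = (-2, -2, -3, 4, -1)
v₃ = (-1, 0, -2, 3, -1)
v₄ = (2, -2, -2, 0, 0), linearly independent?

linearly independent

Row-reduce the matrix whose columns are v₁, v₂, v₃, v₄.
The reduction yields 4 nonzero rows, so the rank is 4.
Since rank = 4 (the number of vectors), the set is linearly independent.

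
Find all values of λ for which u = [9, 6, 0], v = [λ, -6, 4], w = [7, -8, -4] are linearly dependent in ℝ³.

λ = -28

The vectors are dependent exactly when the determinant of the matrix with rows u, v, w vanishes.
Cofactor expansion gives det = 24*λ + 672.
Setting this to zero gives λ = -28.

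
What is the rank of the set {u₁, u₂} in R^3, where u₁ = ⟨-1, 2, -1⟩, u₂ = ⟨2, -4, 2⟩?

Apply Gaussian elimination to the matrix whose rows are u₁, u₂.
Reduction leaves 1 leading entry, giving rank 1.

1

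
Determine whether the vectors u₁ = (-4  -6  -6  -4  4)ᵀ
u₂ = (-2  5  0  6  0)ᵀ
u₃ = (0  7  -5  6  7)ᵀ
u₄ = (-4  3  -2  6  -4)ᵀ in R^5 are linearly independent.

linearly independent

Place the vectors as rows of a 4×5 matrix and reduce to echelon form.
The reduction yields 4 nonzero rows, so the rank is 4.
Since rank = 4 (the number of vectors), the set is linearly independent.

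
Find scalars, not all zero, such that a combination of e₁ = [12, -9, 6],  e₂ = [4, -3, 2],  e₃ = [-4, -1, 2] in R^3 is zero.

e₁ - 3e₂ = 0

Solve the homogeneous system with e₁, e₂, e₃ as columns by row-reducing the coefficient matrix.
One solution (up to scaling) is (1, -3, 0).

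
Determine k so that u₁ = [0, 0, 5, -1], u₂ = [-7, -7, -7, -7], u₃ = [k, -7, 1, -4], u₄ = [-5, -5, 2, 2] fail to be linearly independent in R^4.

k = -7

Place the vectors as rows of a 4×4 matrix; dependence ⇔ determinant zero.
The determinant works out to 294*k + 2058.
Solving 294*k + 2058 = 0 yields k = -7.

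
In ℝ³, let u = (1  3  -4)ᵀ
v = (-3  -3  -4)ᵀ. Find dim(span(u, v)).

Apply Gaussian elimination to the matrix whose rows are u, v.
Exactly 2 pivots survive; hence the rank is 2.

2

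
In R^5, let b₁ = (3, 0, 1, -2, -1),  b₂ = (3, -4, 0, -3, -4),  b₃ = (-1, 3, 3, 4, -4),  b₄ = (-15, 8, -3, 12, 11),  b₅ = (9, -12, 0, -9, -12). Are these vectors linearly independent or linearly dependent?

linearly dependent

The matrix [b₁|b₂|b₃|b₄|b₅] has determinant 0.
A zero determinant means the columns are linearly dependent.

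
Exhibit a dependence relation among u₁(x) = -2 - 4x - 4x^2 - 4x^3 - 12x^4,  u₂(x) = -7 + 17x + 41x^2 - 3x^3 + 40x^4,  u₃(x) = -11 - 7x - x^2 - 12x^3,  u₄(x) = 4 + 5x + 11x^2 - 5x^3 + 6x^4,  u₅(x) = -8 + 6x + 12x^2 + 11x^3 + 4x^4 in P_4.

2u₁ + u₂ - u₃ - 2u₄ - u₅ = 0

Pass to coordinate vectors relative to the basis {1, x, …, x^4}.
Set up α₁u₁ + … + α₅u₅ = 0 and solve the homogeneous system.
One solution (up to scaling) is (2, 1, -1, -2, -1).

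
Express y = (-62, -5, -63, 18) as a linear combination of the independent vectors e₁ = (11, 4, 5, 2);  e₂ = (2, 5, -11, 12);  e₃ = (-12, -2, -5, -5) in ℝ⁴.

y = -4e₁ + 3e₂ + 2e₃

Since e₁, e₂, e₃ are independent, the coefficients expressing y are uniquely determined by a linear system.
Back-substitution yields (a₁, a₂, a₃) = (-4, 3, 2).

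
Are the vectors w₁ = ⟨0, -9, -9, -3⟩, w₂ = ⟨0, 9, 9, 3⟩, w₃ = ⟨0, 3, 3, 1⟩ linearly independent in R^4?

Row-reduce the matrix whose columns are w₁, w₂, w₃.
The reduction yields 1 nonzero row, so the rank is 1.
Since rank 1 < 3, the set is linearly dependent.
Indeed w₁ + w₂ = 0.

linearly dependent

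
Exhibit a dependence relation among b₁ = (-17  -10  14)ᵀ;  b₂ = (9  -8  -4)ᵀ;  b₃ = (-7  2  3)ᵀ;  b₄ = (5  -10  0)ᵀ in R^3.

b₁ + 2b₂ - 2b₃ - 3b₄ = 0

Set up α₁b₁ + … + α₄b₄ = 0 and solve the homogeneous system.
The free variable yields coefficients (1, 2, -2, -3) (any nonzero multiple also works).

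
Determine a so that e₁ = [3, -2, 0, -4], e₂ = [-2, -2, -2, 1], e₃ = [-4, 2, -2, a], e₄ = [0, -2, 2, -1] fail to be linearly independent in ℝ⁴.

Dependence holds iff the 4×4 matrix [e₁ e₂ e₃ e₄] is singular.
Cofactor expansion gives det = 32*a - 160.
Setting this to zero gives a = 5.

a = 5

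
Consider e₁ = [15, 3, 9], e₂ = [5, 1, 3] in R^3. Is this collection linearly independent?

Place the vectors as rows of a 2×3 matrix and reduce to echelon form.
The reduction yields 1 nonzero row, so the rank is 1.
Since rank 1 < 2, the set is linearly dependent.

linearly dependent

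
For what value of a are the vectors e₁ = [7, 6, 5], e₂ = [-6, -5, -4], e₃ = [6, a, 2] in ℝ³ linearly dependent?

a = 4

The set is linearly dependent precisely when det[e₁; e₂; e₃] = 0.
Cofactor expansion gives det = 8 - 2*a.
This vanishes exactly when a = 4.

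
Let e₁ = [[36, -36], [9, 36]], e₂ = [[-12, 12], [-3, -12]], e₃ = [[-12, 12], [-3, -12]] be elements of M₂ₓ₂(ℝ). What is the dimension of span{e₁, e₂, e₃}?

1

Use coordinates relative to {E₁₁, E₁₂, E₂₁, E₂₂}.
Row-reduce the 3×4 matrix with these as rows.
The echelon form has 1 nonzero row, so the rank is 1.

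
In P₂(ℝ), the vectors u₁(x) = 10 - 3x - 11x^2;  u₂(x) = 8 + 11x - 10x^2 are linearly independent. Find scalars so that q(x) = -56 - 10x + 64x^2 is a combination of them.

q = -4u₁ - 2u₂

Work in coordinates with respect to the standard basis {1, x, x^2}.
Set up the augmented matrix [u₁ | u₂ | q] and row-reduce.
The system has the unique solution (α₁, α₂) = (-4, -2).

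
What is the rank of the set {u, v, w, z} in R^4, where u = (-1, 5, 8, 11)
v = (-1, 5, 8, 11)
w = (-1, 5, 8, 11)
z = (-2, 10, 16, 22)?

1

Row-reduce the 4×4 matrix with these as rows.
The echelon form has 1 nonzero row, so the rank is 1.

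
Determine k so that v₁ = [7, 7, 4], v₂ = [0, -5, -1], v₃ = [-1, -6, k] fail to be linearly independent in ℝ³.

k = -11/7

Dependence holds iff the 3×3 matrix [v₁ v₂ v₃] is singular.
Expanding, det = -35*k - 55.
This vanishes exactly when k = -11/7.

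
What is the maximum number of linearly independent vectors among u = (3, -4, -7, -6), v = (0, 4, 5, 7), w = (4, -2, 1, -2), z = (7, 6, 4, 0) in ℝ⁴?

4

Row-reduce the 4×4 matrix with these as rows.
The echelon form has 4 nonzero rows, so the rank is 4.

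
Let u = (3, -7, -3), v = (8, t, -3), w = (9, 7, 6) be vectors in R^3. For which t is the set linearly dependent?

Dependence holds iff the 3×3 matrix [u v w] is singular.
Cofactor expansion gives det = 45*t + 420.
Setting this to zero gives t = -28/3.

t = -28/3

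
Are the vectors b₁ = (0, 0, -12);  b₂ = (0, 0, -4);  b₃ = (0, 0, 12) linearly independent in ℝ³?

Place the vectors as rows of a 3×3 matrix and reduce to echelon form.
The reduction yields 1 nonzero row, so the rank is 1.
Since rank 1 < 3, the set is linearly dependent.
Indeed b₁ - 3b₂ = 0.

linearly dependent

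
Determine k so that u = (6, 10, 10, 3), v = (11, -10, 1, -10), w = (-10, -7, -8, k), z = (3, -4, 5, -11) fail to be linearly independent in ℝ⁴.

k = -7/2

Place the vectors as rows of a 4×4 matrix; dependence ⇔ determinant zero.
Cofactor expansion gives det = 936*k + 3276.
This vanishes exactly when k = -7/2.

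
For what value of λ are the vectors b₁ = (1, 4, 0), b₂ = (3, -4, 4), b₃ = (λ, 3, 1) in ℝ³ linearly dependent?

λ = 7/4

The set is linearly dependent precisely when det[b₁; b₂; b₃] = 0.
The determinant works out to 16*λ - 28.
Setting this to zero gives λ = 7/4.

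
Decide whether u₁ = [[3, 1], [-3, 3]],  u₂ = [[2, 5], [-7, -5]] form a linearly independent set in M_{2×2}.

Write each element as a coordinate vector in ℝ⁴ using {E₁₁, E₁₂, E₂₁, E₂₂}.
Row-reduce the matrix whose columns are u₁, u₂.
The reduction yields 2 nonzero rows, so the rank is 2.
Since rank = 2 (the number of vectors), the set is linearly independent.

linearly independent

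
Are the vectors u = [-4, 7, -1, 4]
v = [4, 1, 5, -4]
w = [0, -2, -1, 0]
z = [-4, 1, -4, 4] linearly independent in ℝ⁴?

Form the 4×4 matrix with these as columns; its determinant is 0.
A zero determinant means the columns are linearly dependent.

linearly dependent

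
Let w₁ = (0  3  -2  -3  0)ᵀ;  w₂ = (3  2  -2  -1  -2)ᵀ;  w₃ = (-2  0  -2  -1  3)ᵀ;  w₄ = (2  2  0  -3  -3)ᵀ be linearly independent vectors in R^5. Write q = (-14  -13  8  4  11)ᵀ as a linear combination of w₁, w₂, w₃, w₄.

q = -3w₁ - 4w₂ + 3w₃ + 2w₄

Write q = a₁w₁ + … + a₄w₄ and equate components.
The system has the unique solution (a₁, …, a₄) = (-3, -4, 3, 2).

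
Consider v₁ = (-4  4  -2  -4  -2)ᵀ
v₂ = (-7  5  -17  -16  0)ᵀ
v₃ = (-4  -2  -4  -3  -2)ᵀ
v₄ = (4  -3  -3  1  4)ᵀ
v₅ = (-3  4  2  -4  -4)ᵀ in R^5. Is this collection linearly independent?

linearly dependent

The matrix [v₁|v₂|v₃|v₄|v₅] has determinant 0.
A zero determinant means the columns are linearly dependent.
Indeed 3v₁ - v₂ + v₃ + 3v₄ + v₅ = 0.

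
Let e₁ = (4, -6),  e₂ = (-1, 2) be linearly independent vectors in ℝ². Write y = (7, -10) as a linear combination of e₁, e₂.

y = 2e₁ + e₂

Write y = a₁e₁ + a₂e₂ and equate components.
Back-substitution yields (a₁, a₂) = (2, 1).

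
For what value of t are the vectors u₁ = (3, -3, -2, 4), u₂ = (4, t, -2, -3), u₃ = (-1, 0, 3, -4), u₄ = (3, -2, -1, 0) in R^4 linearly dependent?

t = -1/2

The vectors are dependent exactly when the determinant of the matrix with rows u₁, u₂, u₃, u₄ vanishes.
Cofactor expansion gives det = -20*t - 10.
Setting this to zero gives t = -1/2.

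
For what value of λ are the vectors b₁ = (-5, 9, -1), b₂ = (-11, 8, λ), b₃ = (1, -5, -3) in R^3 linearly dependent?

λ = -14

Place the vectors as rows of a 3×3 matrix; dependence ⇔ determinant zero.
Expanding, det = -16*λ - 224.
This vanishes exactly when λ = -14.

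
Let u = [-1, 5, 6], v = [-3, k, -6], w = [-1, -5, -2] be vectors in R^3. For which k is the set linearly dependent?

The vectors are dependent exactly when the determinant of the matrix with rows u, v, w vanishes.
Cofactor expansion gives det = 8*k + 120.
Solving 8*k + 120 = 0 yields k = -15.

k = -15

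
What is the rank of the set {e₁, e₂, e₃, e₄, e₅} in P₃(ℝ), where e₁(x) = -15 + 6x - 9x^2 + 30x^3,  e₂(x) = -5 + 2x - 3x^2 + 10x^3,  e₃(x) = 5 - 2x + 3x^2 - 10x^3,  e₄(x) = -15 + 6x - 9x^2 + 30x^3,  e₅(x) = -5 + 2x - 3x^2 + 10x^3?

Represent each element by its coordinate vector in ℝ⁴.
Row-reduce the 5×4 matrix with these as rows.
Exactly 1 pivot survives; hence the rank is 1.
(With 5 elements in a 4-dimensional space the rank is at most 4.)

rank 1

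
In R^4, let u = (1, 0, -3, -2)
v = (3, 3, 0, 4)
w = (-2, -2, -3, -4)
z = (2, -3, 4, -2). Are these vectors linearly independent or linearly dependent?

Row-reduce the matrix whose columns are u, v, w, z.
The reduction yields 4 nonzero rows, so the rank is 4.
Since rank = 4 (the number of vectors), the set is linearly independent.

linearly independent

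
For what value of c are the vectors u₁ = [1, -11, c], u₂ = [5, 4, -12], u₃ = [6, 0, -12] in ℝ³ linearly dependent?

The set is linearly dependent precisely when det[u₁; u₂; u₃] = 0.
Expanding, det = 84 - 24*c.
Setting this to zero gives c = 7/2.

c = 7/2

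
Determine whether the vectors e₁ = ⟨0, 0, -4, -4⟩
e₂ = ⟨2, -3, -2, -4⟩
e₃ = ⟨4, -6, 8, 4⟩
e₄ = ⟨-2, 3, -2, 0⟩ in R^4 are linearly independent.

Row-reduce the matrix whose columns are e₁, e₂, e₃, e₄.
The reduction yields 2 nonzero rows, so the rank is 2.
Since rank 2 < 4, the set is linearly dependent.

linearly dependent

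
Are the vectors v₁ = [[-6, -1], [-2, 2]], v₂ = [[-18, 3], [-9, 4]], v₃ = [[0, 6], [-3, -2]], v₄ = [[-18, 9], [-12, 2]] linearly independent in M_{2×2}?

Write each element as a coordinate vector in ℝ⁴ using {E₁₁, E₁₂, E₂₁, E₂₂}.
Place the vectors as rows of a 4×4 matrix and reduce to echelon form.
The reduction yields 2 nonzero rows, so the rank is 2.
Since rank 2 < 4, the set is linearly dependent.

linearly dependent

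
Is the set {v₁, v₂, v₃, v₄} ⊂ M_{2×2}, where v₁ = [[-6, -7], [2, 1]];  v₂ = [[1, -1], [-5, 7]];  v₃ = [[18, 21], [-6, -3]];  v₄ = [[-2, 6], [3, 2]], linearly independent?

Write each element as a coordinate vector in ℝ⁴ using {E₁₁, E₁₂, E₂₁, E₂₂}.
One vector is a scalar multiple of another, so the set is dependent.

linearly dependent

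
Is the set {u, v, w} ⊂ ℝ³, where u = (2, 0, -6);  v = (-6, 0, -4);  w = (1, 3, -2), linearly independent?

linearly independent

The matrix [u|v|w] has determinant 132.
A nonzero determinant means the columns are linearly independent.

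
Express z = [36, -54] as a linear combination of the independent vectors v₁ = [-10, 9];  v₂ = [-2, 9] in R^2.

Solve the system with v₁, v₂ as columns and z as the right-hand side.
Back-substitution yields (c₁, c₂) = (-3, -3).

z = -3v₁ - 3v₂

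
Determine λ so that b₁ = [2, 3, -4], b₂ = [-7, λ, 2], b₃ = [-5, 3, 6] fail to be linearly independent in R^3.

λ = 21

Place the vectors as rows of a 3×3 matrix; dependence ⇔ determinant zero.
The determinant works out to 168 - 8*λ.
This vanishes exactly when λ = 21.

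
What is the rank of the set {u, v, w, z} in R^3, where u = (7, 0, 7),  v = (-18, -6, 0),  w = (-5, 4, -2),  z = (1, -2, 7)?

rank 3

Apply Gaussian elimination to the matrix whose rows are u, v, w, z.
There are 3 pivot columns, so rank = 3.
(With 4 elements in a 3-dimensional space the rank is at most 3.)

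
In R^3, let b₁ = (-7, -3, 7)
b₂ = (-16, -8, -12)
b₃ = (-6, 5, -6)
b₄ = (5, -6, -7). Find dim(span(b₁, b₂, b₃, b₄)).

3

Apply Gaussian elimination to the matrix whose rows are b₁, b₂, b₃, b₄.
There are 3 pivot columns, so rank = 3.
(With 4 elements in a 3-dimensional space the rank is at most 3.)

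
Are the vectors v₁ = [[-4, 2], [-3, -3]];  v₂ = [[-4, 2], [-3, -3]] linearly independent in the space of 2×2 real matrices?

linearly dependent

Take coordinates with respect to the standard basis {E₁₁, E₁₂, E₂₁, E₂₂}.
Place the vectors as rows of a 2×4 matrix and reduce to echelon form.
The reduction yields 1 nonzero row, so the rank is 1.
Since rank 1 < 2, the set is linearly dependent.
Indeed v₁ - v₂ = 0.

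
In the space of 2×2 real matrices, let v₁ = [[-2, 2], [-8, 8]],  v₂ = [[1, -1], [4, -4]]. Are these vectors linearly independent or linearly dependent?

linearly dependent

Write each element as a coordinate vector in ℝ⁴ using {E₁₁, E₁₂, E₂₁, E₂₂}.
Place the vectors as rows of a 2×4 matrix and reduce to echelon form.
The reduction yields 1 nonzero row, so the rank is 1.
Since rank 1 < 2, the set is linearly dependent.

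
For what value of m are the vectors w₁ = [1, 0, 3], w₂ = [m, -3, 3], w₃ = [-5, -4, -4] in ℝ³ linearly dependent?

m = -7/4

The set is linearly dependent precisely when det[w₁; w₂; w₃] = 0.
The determinant works out to -12*m - 21.
Solving -12*m - 21 = 0 yields m = -7/4.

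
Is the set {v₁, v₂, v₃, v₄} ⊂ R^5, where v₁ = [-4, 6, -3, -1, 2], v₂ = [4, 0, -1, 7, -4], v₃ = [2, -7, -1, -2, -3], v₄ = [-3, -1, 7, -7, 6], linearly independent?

linearly independent

Place the vectors as rows of a 4×5 matrix and reduce to echelon form.
The reduction yields 4 nonzero rows, so the rank is 4.
Since rank = 4 (the number of vectors), the set is linearly independent.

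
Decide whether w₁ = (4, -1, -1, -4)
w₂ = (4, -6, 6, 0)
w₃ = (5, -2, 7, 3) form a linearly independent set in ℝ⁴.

Place the vectors as rows of a 3×4 matrix and reduce to echelon form.
The reduction yields 3 nonzero rows, so the rank is 3.
Since rank = 3 (the number of vectors), the set is linearly independent.

linearly independent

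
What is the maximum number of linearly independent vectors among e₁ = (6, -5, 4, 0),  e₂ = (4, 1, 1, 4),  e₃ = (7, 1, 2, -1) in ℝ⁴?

Row-reduce the 3×4 matrix with these as rows.
Exactly 3 pivots survive; hence the rank is 3.

3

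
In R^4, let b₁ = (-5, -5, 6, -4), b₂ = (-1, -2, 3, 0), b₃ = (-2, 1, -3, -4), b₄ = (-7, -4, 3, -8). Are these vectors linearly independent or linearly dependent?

Form the 4×4 matrix with these as columns; its determinant is 0.
A zero determinant means the columns are linearly dependent.
Indeed b₁ - 3b₂ - b₃ = 0.

linearly dependent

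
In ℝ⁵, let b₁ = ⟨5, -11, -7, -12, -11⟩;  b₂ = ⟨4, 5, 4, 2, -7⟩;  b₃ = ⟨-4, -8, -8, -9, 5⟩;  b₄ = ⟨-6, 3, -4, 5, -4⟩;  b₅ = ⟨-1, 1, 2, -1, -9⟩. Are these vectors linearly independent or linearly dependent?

The matrix [b₁|b₂|b₃|b₄|b₅] has determinant 27402.
A nonzero determinant means the columns are linearly independent.

linearly independent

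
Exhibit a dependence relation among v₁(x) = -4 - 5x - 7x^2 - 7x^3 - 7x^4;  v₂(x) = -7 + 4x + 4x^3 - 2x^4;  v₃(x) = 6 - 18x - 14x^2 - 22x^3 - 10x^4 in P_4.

2v₁ - 2v₂ - v₃ = 0

Take coordinates with respect to {1, x, …, x^4}.
Set up α₁v₁ + … + α₃v₃ = 0 and solve the homogeneous system.
A generator of the null space is (2, -2, -1).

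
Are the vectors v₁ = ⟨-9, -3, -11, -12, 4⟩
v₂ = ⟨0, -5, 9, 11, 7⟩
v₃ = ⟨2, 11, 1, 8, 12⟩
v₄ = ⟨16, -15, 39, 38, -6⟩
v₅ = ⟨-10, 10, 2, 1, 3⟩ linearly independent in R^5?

The matrix [v₁|v₂|v₃|v₄|v₅] has determinant 0.
A zero determinant means the columns are linearly dependent.

linearly dependent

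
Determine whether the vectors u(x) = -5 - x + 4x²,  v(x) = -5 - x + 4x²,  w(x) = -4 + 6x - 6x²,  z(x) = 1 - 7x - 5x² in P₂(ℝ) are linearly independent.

Take coordinates with respect to the standard basis {1, x, x²}.
There are 4 vectors in a 3-dimensional space, so they cannot be linearly independent.

linearly dependent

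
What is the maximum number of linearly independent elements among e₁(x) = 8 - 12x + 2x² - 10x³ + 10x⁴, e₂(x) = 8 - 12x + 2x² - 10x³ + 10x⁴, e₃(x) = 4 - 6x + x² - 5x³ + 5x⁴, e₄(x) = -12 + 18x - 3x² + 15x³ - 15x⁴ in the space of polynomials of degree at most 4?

1

Use coordinates relative to {1, x, …, x⁴}.
Form the matrix with e₁, e₂, e₃, e₄ as columns and reduce.
Reduction leaves 1 leading entry, giving rank 1.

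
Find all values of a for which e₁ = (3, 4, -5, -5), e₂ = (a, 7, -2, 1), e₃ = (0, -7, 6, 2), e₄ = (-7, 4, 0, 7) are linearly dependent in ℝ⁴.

a = -19

The vectors are dependent exactly when the determinant of the matrix with rows e₁, e₂, e₃, e₄ vanishes.
Expanding, det = -3*a - 57.
Solving -3*a - 57 = 0 yields a = -19.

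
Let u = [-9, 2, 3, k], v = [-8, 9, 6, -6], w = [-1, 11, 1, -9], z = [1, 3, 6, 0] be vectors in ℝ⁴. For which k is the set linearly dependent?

The vectors are dependent exactly when the determinant of the matrix with rows u, v, w, z vanishes.
Expanding, det = 525*k + 735.
This vanishes exactly when k = -7/5.

k = -7/5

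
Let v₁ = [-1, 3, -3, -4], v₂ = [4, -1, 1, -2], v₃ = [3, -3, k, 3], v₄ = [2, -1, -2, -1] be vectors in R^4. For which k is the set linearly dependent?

k = 6

The vectors are dependent exactly when the determinant of the matrix with rows v₁, v₂, v₃, v₄ vanishes.
Expanding, det = 9*k - 54.
Solving 9*k - 54 = 0 yields k = 6.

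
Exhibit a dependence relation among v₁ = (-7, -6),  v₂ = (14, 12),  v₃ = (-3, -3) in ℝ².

2v₁ + v₂ = 0

Set up α₁v₁ + … + α₃v₃ = 0 and solve the homogeneous system.
The free variable yields coefficients (2, 1, 0) (any nonzero multiple also works).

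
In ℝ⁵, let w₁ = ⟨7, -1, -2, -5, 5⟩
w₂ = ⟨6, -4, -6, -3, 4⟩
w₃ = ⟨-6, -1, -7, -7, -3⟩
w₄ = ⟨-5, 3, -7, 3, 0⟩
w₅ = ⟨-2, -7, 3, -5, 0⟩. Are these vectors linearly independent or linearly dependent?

linearly independent

The matrix [w₁|w₂|w₃|w₄|w₅] has determinant 18493.
A nonzero determinant means the columns are linearly independent.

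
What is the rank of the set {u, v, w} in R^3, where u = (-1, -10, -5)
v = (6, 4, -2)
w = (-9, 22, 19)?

Put the 3×3 matrix [u|v|w] into echelon form.
The echelon form has 2 nonzero rows, so the rank is 2.

rank 2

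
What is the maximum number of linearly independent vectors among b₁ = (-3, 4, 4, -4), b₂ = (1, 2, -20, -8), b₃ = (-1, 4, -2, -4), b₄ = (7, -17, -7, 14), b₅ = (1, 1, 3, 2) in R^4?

Apply Gaussian elimination to the matrix whose rows are b₁, b₂, b₃, b₄, b₅.
The echelon form has 3 nonzero rows, so the rank is 3.
(With 5 elements in a 4-dimensional space the rank is at most 4.)

3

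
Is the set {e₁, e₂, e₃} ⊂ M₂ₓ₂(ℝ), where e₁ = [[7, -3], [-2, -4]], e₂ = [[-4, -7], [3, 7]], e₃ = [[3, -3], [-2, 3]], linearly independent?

linearly independent

Write each element as a coordinate vector in ℝ⁴ using {E₁₁, E₁₂, E₂₁, E₂₂}.
Place the vectors as rows of a 3×4 matrix and reduce to echelon form.
The reduction yields 3 nonzero rows, so the rank is 3.
Since rank = 3 (the number of vectors), the set is linearly independent.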